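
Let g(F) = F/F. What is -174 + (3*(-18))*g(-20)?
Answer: -228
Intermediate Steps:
g(F) = 1
-174 + (3*(-18))*g(-20) = -174 + (3*(-18))*1 = -174 - 54*1 = -174 - 54 = -228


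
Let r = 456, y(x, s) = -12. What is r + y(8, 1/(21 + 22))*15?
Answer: 276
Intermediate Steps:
r + y(8, 1/(21 + 22))*15 = 456 - 12*15 = 456 - 180 = 276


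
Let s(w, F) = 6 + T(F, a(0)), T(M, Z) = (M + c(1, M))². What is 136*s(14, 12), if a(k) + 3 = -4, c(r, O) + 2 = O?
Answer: 66640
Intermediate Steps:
c(r, O) = -2 + O
a(k) = -7 (a(k) = -3 - 4 = -7)
T(M, Z) = (-2 + 2*M)² (T(M, Z) = (M + (-2 + M))² = (-2 + 2*M)²)
s(w, F) = 6 + 4*(-1 + F)²
136*s(14, 12) = 136*(6 + 4*(-1 + 12)²) = 136*(6 + 4*11²) = 136*(6 + 4*121) = 136*(6 + 484) = 136*490 = 66640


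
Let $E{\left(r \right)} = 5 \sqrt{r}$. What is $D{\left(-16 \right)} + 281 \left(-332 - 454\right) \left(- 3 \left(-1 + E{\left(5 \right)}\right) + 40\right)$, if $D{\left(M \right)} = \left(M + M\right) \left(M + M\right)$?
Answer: $-9496214 + 3312990 \sqrt{5} \approx -2.0881 \cdot 10^{6}$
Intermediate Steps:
$D{\left(M \right)} = 4 M^{2}$ ($D{\left(M \right)} = 2 M 2 M = 4 M^{2}$)
$D{\left(-16 \right)} + 281 \left(-332 - 454\right) \left(- 3 \left(-1 + E{\left(5 \right)}\right) + 40\right) = 4 \left(-16\right)^{2} + 281 \left(-332 - 454\right) \left(- 3 \left(-1 + 5 \sqrt{5}\right) + 40\right) = 4 \cdot 256 + 281 \left(- 786 \left(\left(3 - 15 \sqrt{5}\right) + 40\right)\right) = 1024 + 281 \left(- 786 \left(43 - 15 \sqrt{5}\right)\right) = 1024 + 281 \left(-33798 + 11790 \sqrt{5}\right) = 1024 - \left(9497238 - 3312990 \sqrt{5}\right) = -9496214 + 3312990 \sqrt{5}$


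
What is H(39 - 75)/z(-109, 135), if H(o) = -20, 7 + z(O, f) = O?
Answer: 5/29 ≈ 0.17241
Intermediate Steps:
z(O, f) = -7 + O
H(39 - 75)/z(-109, 135) = -20/(-7 - 109) = -20/(-116) = -20*(-1/116) = 5/29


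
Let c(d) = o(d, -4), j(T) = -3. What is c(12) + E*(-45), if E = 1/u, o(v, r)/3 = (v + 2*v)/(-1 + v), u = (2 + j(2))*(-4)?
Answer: -63/44 ≈ -1.4318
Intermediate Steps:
u = 4 (u = (2 - 3)*(-4) = -1*(-4) = 4)
o(v, r) = 9*v/(-1 + v) (o(v, r) = 3*((v + 2*v)/(-1 + v)) = 3*((3*v)/(-1 + v)) = 3*(3*v/(-1 + v)) = 9*v/(-1 + v))
c(d) = 9*d/(-1 + d)
E = ¼ (E = 1/4 = ¼ ≈ 0.25000)
c(12) + E*(-45) = 9*12/(-1 + 12) + (¼)*(-45) = 9*12/11 - 45/4 = 9*12*(1/11) - 45/4 = 108/11 - 45/4 = -63/44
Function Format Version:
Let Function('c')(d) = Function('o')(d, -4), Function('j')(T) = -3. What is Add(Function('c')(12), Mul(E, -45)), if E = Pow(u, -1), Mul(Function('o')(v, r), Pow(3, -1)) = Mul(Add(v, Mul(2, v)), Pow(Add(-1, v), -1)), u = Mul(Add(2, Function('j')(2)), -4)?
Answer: Rational(-63, 44) ≈ -1.4318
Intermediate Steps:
u = 4 (u = Mul(Add(2, -3), -4) = Mul(-1, -4) = 4)
Function('o')(v, r) = Mul(9, v, Pow(Add(-1, v), -1)) (Function('o')(v, r) = Mul(3, Mul(Add(v, Mul(2, v)), Pow(Add(-1, v), -1))) = Mul(3, Mul(Mul(3, v), Pow(Add(-1, v), -1))) = Mul(3, Mul(3, v, Pow(Add(-1, v), -1))) = Mul(9, v, Pow(Add(-1, v), -1)))
Function('c')(d) = Mul(9, d, Pow(Add(-1, d), -1))
E = Rational(1, 4) (E = Pow(4, -1) = Rational(1, 4) ≈ 0.25000)
Add(Function('c')(12), Mul(E, -45)) = Add(Mul(9, 12, Pow(Add(-1, 12), -1)), Mul(Rational(1, 4), -45)) = Add(Mul(9, 12, Pow(11, -1)), Rational(-45, 4)) = Add(Mul(9, 12, Rational(1, 11)), Rational(-45, 4)) = Add(Rational(108, 11), Rational(-45, 4)) = Rational(-63, 44)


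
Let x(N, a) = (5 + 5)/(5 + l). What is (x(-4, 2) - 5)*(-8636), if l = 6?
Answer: 388620/11 ≈ 35329.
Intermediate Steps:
x(N, a) = 10/11 (x(N, a) = (5 + 5)/(5 + 6) = 10/11)
(x(-4, 2) - 5)*(-8636) = (10/11 - 5)*(-8636) = -45/11*(-8636) = 388620/11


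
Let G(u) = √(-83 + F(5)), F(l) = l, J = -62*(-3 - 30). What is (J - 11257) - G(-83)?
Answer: -9211 - I*√78 ≈ -9211.0 - 8.8318*I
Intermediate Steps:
J = 2046 (J = -62*(-33) = 2046)
G(u) = I*√78 (G(u) = √(-83 + 5) = √(-78) = I*√78)
(J - 11257) - G(-83) = (2046 - 11257) - I*√78 = -9211 - I*√78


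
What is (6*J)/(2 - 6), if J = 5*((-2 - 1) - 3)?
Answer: 45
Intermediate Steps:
J = -30 (J = 5*(-3 - 3) = 5*(-6) = -30)
(6*J)/(2 - 6) = (6*(-30))/(2 - 6) = -180/(-4) = -180*(-¼) = 45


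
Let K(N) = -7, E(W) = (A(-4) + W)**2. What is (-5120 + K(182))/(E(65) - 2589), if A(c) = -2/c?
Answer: -20508/6805 ≈ -3.0137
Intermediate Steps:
E(W) = (1/2 + W)**2 (E(W) = (-2/(-4) + W)**2 = (-2*(-1/4) + W)**2 = (1/2 + W)**2)
(-5120 + K(182))/(E(65) - 2589) = (-5120 - 7)/((1 + 2*65)**2/4 - 2589) = -5127/((1 + 130)**2/4 - 2589) = -5127/((1/4)*131**2 - 2589) = -5127/((1/4)*17161 - 2589) = -5127/(17161/4 - 2589) = -5127/6805/4 = -5127*4/6805 = -20508/6805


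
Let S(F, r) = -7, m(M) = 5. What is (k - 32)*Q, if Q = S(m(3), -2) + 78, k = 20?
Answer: -852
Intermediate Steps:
Q = 71 (Q = -7 + 78 = 71)
(k - 32)*Q = (20 - 32)*71 = -12*71 = -852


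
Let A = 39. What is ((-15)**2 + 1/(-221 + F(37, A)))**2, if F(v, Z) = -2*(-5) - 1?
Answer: 2275194601/44944 ≈ 50623.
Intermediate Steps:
F(v, Z) = 9 (F(v, Z) = 10 - 1 = 9)
((-15)**2 + 1/(-221 + F(37, A)))**2 = ((-15)**2 + 1/(-221 + 9))**2 = (225 + 1/(-212))**2 = (225 - 1/212)**2 = (47699/212)**2 = 2275194601/44944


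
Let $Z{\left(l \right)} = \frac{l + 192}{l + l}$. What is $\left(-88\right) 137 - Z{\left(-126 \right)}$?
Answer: $- \frac{506341}{42} \approx -12056.0$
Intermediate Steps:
$Z{\left(l \right)} = \frac{192 + l}{2 l}$
$\left(-88\right) 137 - Z{\left(-126 \right)} = \left(-88\right) 137 - \frac{192 - 126}{2 \left(-126\right)} = -12056 - \frac{1}{2} \left(- \frac{1}{126}\right) 66 = -12056 - - \frac{11}{42} = -12056 + \frac{11}{42} = - \frac{506341}{42}$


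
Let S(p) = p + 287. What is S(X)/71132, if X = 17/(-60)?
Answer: 17203/4267920 ≈ 0.0040308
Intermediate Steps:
X = -17/60 (X = 17*(-1/60) = -17/60 ≈ -0.28333)
S(p) = 287 + p
S(X)/71132 = (287 - 17/60)/71132 = (17203/60)*(1/71132) = 17203/4267920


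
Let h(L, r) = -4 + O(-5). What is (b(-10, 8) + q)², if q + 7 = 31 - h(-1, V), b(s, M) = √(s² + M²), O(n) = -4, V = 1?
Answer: 1188 + 128*√41 ≈ 2007.6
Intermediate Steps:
h(L, r) = -8 (h(L, r) = -4 - 4 = -8)
b(s, M) = √(M² + s²)
q = 32 (q = -7 + (31 - 1*(-8)) = -7 + (31 + 8) = -7 + 39 = 32)
(b(-10, 8) + q)² = (√(8² + (-10)²) + 32)² = (√(64 + 100) + 32)² = (√164 + 32)² = (2*√41 + 32)² = (32 + 2*√41)²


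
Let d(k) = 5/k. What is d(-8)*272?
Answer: -170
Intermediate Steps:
d(-8)*272 = (5/(-8))*272 = (5*(-1/8))*272 = -5/8*272 = -170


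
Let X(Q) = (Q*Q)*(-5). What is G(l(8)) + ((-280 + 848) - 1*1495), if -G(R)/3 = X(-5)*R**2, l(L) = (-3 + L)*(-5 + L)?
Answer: 83448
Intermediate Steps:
X(Q) = -5*Q**2 (X(Q) = Q**2*(-5) = -5*Q**2)
l(L) = (-5 + L)*(-3 + L)
G(R) = 375*R**2 (G(R) = -3*(-5*(-5)**2)*R**2 = -3*(-5*25)*R**2 = -(-375)*R**2 = 375*R**2)
G(l(8)) + ((-280 + 848) - 1*1495) = 375*(15 + 8**2 - 8*8)**2 + ((-280 + 848) - 1*1495) = 375*(15 + 64 - 64)**2 + (568 - 1495) = 375*15**2 - 927 = 375*225 - 927 = 84375 - 927 = 83448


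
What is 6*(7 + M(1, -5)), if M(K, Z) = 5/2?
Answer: 57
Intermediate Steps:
M(K, Z) = 5/2 (M(K, Z) = 5*(1/2) = 5/2)
6*(7 + M(1, -5)) = 6*(7 + 5/2) = 6*(19/2) = 57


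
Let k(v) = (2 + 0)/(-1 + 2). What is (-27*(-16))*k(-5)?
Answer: 864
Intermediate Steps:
k(v) = 2 (k(v) = 2/1 = 2*1 = 2)
(-27*(-16))*k(-5) = -27*(-16)*2 = 432*2 = 864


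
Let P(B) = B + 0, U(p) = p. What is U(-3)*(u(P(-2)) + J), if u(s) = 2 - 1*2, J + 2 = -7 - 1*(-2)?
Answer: 21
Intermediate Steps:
J = -7 (J = -2 + (-7 - 1*(-2)) = -2 + (-7 + 2) = -2 - 5 = -7)
P(B) = B
u(s) = 0 (u(s) = 2 - 2 = 0)
U(-3)*(u(P(-2)) + J) = -3*(0 - 7) = -3*(-7) = 21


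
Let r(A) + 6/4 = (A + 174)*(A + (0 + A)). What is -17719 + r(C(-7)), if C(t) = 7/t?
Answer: -36133/2 ≈ -18067.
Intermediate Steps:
r(A) = -3/2 + 2*A*(174 + A) (r(A) = -3/2 + (A + 174)*(A + (0 + A)) = -3/2 + (174 + A)*(A + A) = -3/2 + (174 + A)*(2*A) = -3/2 + 2*A*(174 + A))
-17719 + r(C(-7)) = -17719 + (-3/2 + 2*(7/(-7))² + 348*(7/(-7))) = -17719 + (-3/2 + 2*(7*(-⅐))² + 348*(7*(-⅐))) = -17719 + (-3/2 + 2*(-1)² + 348*(-1)) = -17719 + (-3/2 + 2*1 - 348) = -17719 + (-3/2 + 2 - 348) = -17719 - 695/2 = -36133/2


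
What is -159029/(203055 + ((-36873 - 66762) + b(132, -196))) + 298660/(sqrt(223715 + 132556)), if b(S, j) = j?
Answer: -159029/99224 + 298660*sqrt(356271)/356271 ≈ 498.76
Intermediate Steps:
-159029/(203055 + ((-36873 - 66762) + b(132, -196))) + 298660/(sqrt(223715 + 132556)) = -159029/(203055 + ((-36873 - 66762) - 196)) + 298660/(sqrt(223715 + 132556)) = -159029/(203055 + (-103635 - 196)) + 298660/(sqrt(356271)) = -159029/(203055 - 103831) + 298660*(sqrt(356271)/356271) = -159029/99224 + 298660*sqrt(356271)/356271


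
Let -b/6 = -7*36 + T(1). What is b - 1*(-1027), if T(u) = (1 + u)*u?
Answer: 2527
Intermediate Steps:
T(u) = u*(1 + u)
b = 1500 (b = -6*(-7*36 + 1*(1 + 1)) = -6*(-252 + 1*2) = -6*(-252 + 2) = -6*(-250) = 1500)
b - 1*(-1027) = 1500 - 1*(-1027) = 1500 + 1027 = 2527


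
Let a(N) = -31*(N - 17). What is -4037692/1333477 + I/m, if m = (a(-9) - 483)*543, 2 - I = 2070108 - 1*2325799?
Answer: -6442211011/4103108729 ≈ -1.5701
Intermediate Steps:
I = 255693 (I = 2 - (2070108 - 1*2325799) = 2 - (2070108 - 2325799) = 2 - 1*(-255691) = 2 + 255691 = 255693)
a(N) = 527 - 31*N (a(N) = -31*(-17 + N) = 527 - 31*N)
m = 175389 (m = ((527 - 31*(-9)) - 483)*543 = ((527 + 279) - 483)*543 = (806 - 483)*543 = 323*543 = 175389)
-4037692/1333477 + I/m = -4037692/1333477 + 255693/175389 = -4037692*1/1333477 + 255693*(1/175389) = -4037692/1333477 + 85231/58463 = -6442211011/4103108729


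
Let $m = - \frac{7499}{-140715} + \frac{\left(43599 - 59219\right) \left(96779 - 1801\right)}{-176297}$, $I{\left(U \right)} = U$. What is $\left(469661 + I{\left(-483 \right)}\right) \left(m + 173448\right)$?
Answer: $\frac{192430975491928382314}{2255239305} \approx 8.5326 \cdot 10^{10}$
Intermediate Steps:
$m = \frac{18978177749873}{2255239305}$ ($m = \left(-7499\right) \left(- \frac{1}{140715}\right) + \left(-15620\right) 94978 \left(- \frac{1}{176297}\right) = \frac{7499}{140715} - - \frac{134868760}{16027} = \frac{7499}{140715} + \frac{134868760}{16027} = \frac{18978177749873}{2255239305} \approx 8415.2$)
$\left(469661 + I{\left(-483 \right)}\right) \left(m + 173448\right) = \left(469661 - 483\right) \left(\frac{18978177749873}{2255239305} + 173448\right) = 469178 \cdot \frac{410144924723513}{2255239305} = \frac{192430975491928382314}{2255239305}$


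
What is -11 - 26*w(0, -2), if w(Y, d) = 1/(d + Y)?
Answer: 2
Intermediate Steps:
w(Y, d) = 1/(Y + d)
-11 - 26*w(0, -2) = -11 - 26/(0 - 2) = -11 - 26/(-2) = -11 - 26*(-1/2) = -11 + 13 = 2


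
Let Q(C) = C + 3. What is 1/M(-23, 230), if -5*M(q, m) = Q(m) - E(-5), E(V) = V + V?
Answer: -5/243 ≈ -0.020576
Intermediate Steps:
E(V) = 2*V
Q(C) = 3 + C
M(q, m) = -13/5 - m/5 (M(q, m) = -((3 + m) - 2*(-5))/5 = -((3 + m) - 1*(-10))/5 = -((3 + m) + 10)/5 = -(13 + m)/5 = -13/5 - m/5)
1/M(-23, 230) = 1/(-13/5 - 1/5*230) = 1/(-13/5 - 46) = 1/(-243/5) = -5/243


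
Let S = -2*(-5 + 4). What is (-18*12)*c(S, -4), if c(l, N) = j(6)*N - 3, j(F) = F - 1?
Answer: 4968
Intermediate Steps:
j(F) = -1 + F
S = 2 (S = -2*(-1) = 2)
c(l, N) = -3 + 5*N (c(l, N) = (-1 + 6)*N - 3 = 5*N - 3 = -3 + 5*N)
(-18*12)*c(S, -4) = (-18*12)*(-3 + 5*(-4)) = -216*(-3 - 20) = -216*(-23) = 4968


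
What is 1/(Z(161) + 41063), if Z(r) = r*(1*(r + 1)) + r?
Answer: 1/67306 ≈ 1.4858e-5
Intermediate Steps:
Z(r) = r + r*(1 + r) (Z(r) = r*(1*(1 + r)) + r = r*(1 + r) + r = r + r*(1 + r))
1/(Z(161) + 41063) = 1/(161*(2 + 161) + 41063) = 1/(161*163 + 41063) = 1/(26243 + 41063) = 1/67306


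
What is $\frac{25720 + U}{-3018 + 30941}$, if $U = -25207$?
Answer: $\frac{513}{27923} \approx 0.018372$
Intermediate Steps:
$\frac{25720 + U}{-3018 + 30941} = \frac{25720 - 25207}{-3018 + 30941} = \frac{513}{27923}$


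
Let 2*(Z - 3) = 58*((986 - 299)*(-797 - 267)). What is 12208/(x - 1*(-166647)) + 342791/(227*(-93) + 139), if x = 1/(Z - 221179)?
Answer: -1218092619635745257/74858577154754260 ≈ -16.272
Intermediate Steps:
Z = -21198069 (Z = 3 + (58*((986 - 299)*(-797 - 267)))/2 = 3 + (58*(687*(-1064)))/2 = 3 + (58*(-730968))/2 = 3 + (1/2)*(-42396144) = 3 - 21198072 = -21198069)
x = -1/21419248 (x = 1/(-21198069 - 221179) = 1/(-21419248) = -1/21419248 ≈ -4.6687e-8)
12208/(x - 1*(-166647)) + 342791/(227*(-93) + 139) = 12208/(-1/21419248 - 1*(-166647)) + 342791/(227*(-93) + 139) = 12208/(-1/21419248 + 166647) + 342791/(-21111 + 139) = 12208/(3569453421455/21419248) + 342791/(-20972) = 12208*(21419248/3569453421455) + 342791*(-1/20972) = 261486179584/3569453421455 - 342791/20972 = -1218092619635745257/74858577154754260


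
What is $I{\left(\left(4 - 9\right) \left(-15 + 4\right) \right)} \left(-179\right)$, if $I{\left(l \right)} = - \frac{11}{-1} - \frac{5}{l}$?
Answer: $- \frac{21480}{11} \approx -1952.7$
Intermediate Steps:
$I{\left(l \right)} = 11 - \frac{5}{l}$ ($I{\left(l \right)} = \left(-11\right) \left(-1\right) - \frac{5}{l} = 11 - \frac{5}{l}$)
$I{\left(\left(4 - 9\right) \left(-15 + 4\right) \right)} \left(-179\right) = \left(11 - \frac{5}{\left(4 - 9\right) \left(-15 + 4\right)}\right) \left(-179\right) = \left(11 - \frac{5}{\left(-5\right) \left(-11\right)}\right) \left(-179\right) = \left(11 - \frac{5}{55}\right) \left(-179\right) = \left(11 - \frac{1}{11}\right) \left(-179\right) = \frac{120}{11} \left(-179\right) = - \frac{21480}{11}$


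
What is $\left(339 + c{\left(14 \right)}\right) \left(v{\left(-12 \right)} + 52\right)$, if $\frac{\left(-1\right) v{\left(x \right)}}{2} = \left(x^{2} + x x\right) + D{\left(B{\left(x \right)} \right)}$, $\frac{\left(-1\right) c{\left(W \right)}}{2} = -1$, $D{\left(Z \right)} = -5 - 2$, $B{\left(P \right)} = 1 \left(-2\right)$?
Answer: $-173910$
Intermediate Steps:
$B{\left(P \right)} = -2$
$D{\left(Z \right)} = -7$ ($D{\left(Z \right)} = -5 - 2 = -7$)
$c{\left(W \right)} = 2$ ($c{\left(W \right)} = \left(-2\right) \left(-1\right) = 2$)
$v{\left(x \right)} = 14 - 4 x^{2}$ ($v{\left(x \right)} = - 2 \left(\left(x^{2} + x x\right) - 7\right) = - 2 \left(\left(x^{2} + x^{2}\right) - 7\right) = - 2 \left(2 x^{2} - 7\right) = - 2 \left(-7 + 2 x^{2}\right) = 14 - 4 x^{2}$)
$\left(339 + c{\left(14 \right)}\right) \left(v{\left(-12 \right)} + 52\right) = \left(339 + 2\right) \left(\left(14 - 4 \left(-12\right)^{2}\right) + 52\right) = 341 \left(\left(14 - 576\right) + 52\right) = 341 \left(-562 + 52\right) = 341 \left(-510\right) = -173910$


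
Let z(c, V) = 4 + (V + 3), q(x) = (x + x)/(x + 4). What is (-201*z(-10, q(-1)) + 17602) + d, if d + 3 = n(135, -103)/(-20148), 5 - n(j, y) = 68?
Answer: 109645437/6716 ≈ 16326.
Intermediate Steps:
n(j, y) = -63 (n(j, y) = 5 - 1*68 = 5 - 68 = -63)
q(x) = 2*x/(4 + x) (q(x) = (2*x)/(4 + x) = 2*x/(4 + x))
z(c, V) = 7 + V (z(c, V) = 4 + (3 + V) = 7 + V)
d = -20127/6716 (d = -3 - 63/(-20148) = -3 - 63*(-1/20148) = -3 + 21/6716 = -20127/6716 ≈ -2.9969)
(-201*z(-10, q(-1)) + 17602) + d = (-201*(7 + 2*(-1)/(4 - 1)) + 17602) - 20127/6716 = (-201*(7 + 2*(-1)/3) + 17602) - 20127/6716 = (-201*(7 + 2*(-1)*(1/3)) + 17602) - 20127/6716 = (-201*(7 - 2/3) + 17602) - 20127/6716 = (-201*19/3 + 17602) - 20127/6716 = (-1273 + 17602) - 20127/6716 = 16329 - 20127/6716 = 109645437/6716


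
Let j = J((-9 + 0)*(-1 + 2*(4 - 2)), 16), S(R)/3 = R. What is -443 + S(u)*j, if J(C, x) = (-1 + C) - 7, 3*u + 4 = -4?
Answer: -163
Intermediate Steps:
u = -8/3 (u = -4/3 + (⅓)*(-4) = -4/3 - 4/3 = -8/3 ≈ -2.6667)
S(R) = 3*R
J(C, x) = -8 + C
j = -35 (j = -8 + (-9 + 0)*(-1 + 2*(4 - 2)) = -8 - 9*(-1 + 2*2) = -8 - 9*(-1 + 4) = -8 - 9*3 = -8 - 27 = -35)
-443 + S(u)*j = -443 + (3*(-8/3))*(-35) = -443 - 8*(-35) = -443 + 280 = -163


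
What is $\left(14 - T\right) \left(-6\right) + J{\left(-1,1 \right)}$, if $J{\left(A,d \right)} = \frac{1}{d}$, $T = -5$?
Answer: $-113$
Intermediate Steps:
$\left(14 - T\right) \left(-6\right) + J{\left(-1,1 \right)} = \left(14 - -5\right) \left(-6\right) + 1^{-1} = \left(14 + 5\right) \left(-6\right) + 1 = 19 \left(-6\right) + 1 = -114 + 1 = -113$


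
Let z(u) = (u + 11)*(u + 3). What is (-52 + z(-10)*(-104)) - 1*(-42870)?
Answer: 43546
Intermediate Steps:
z(u) = (3 + u)*(11 + u) (z(u) = (11 + u)*(3 + u) = (3 + u)*(11 + u))
(-52 + z(-10)*(-104)) - 1*(-42870) = (-52 + (33 + (-10)² + 14*(-10))*(-104)) - 1*(-42870) = (-52 + (33 + 100 - 140)*(-104)) + 42870 = (-52 - 7*(-104)) + 42870 = (-52 + 728) + 42870 = 676 + 42870 = 43546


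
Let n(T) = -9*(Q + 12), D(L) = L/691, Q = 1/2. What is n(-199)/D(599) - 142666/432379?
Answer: -67395038893/517990042 ≈ -130.11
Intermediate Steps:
Q = ½ ≈ 0.50000
D(L) = L/691 (D(L) = L*(1/691) = L/691)
n(T) = -225/2 (n(T) = -9*(½ + 12) = -9*25/2 = -225/2)
n(-199)/D(599) - 142666/432379 = -225/(2*((1/691)*599)) - 142666/432379 = -225/(2*599/691) - 142666*1/432379 = -225/2*691/599 - 142666/432379 = -155475/1198 - 142666/432379 = -67395038893/517990042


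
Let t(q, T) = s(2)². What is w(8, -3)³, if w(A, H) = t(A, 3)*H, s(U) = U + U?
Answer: -110592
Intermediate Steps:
s(U) = 2*U
t(q, T) = 16 (t(q, T) = (2*2)² = 4² = 16)
w(A, H) = 16*H
w(8, -3)³ = (16*(-3))³ = (-48)³ = -110592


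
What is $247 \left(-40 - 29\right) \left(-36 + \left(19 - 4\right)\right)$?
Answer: $357903$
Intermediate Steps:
$247 \left(-40 - 29\right) \left(-36 + \left(19 - 4\right)\right) = 247 \left(- 69 \left(-36 + 15\right)\right) = 247 \left(\left(-69\right) \left(-21\right)\right) = 247 \cdot 1449 = 357903$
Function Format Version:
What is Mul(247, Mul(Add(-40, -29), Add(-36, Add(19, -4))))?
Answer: 357903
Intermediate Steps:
Mul(247, Mul(Add(-40, -29), Add(-36, Add(19, -4)))) = Mul(247, Mul(-69, Add(-36, 15))) = Mul(247, Mul(-69, -21)) = Mul(247, 1449) = 357903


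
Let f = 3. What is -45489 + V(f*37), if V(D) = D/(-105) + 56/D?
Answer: -176726912/3885 ≈ -45490.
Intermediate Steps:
V(D) = 56/D - D/105 (V(D) = D*(-1/105) + 56/D = -D/105 + 56/D = 56/D - D/105)
-45489 + V(f*37) = -45489 + (56/((3*37)) - 37/35) = -45489 + (56/111 - 1/105*111) = -45489 + (56*(1/111) - 37/35) = -45489 + (56/111 - 37/35) = -45489 - 2147/3885 = -176726912/3885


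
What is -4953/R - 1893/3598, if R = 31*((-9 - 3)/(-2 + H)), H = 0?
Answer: -1514416/55769 ≈ -27.155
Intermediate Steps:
R = 186 (R = 31*((-9 - 3)/(-2 + 0)) = 31*(-12/(-2)) = 31*(-12*(-½)) = 31*6 = 186)
-4953/R - 1893/3598 = -4953/186 - 1893/3598 = -4953*1/186 - 1893*1/3598 = -1651/62 - 1893/3598 = -1514416/55769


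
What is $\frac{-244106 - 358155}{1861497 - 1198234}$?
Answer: $- \frac{602261}{663263} \approx -0.90803$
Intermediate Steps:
$\frac{-244106 - 358155}{1861497 - 1198234} = - \frac{602261}{663263}$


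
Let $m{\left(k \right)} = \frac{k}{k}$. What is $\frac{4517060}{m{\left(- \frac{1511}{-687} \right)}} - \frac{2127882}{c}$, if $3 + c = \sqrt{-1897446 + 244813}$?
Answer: $\frac{3732544728083}{826321} + \frac{1063941 i \sqrt{1652633}}{826321} \approx 4.5171 \cdot 10^{6} + 1655.2 i$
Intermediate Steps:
$c = -3 + i \sqrt{1652633}$ ($c = -3 + \sqrt{-1897446 + 244813} = -3 + \sqrt{-1652633} = -3 + i \sqrt{1652633} \approx -3.0 + 1285.5 i$)
$m{\left(k \right)} = 1$
$\frac{4517060}{m{\left(- \frac{1511}{-687} \right)}} - \frac{2127882}{c} = \frac{4517060}{1} - \frac{2127882}{-3 + i \sqrt{1652633}} = 4517060 \cdot 1 - \frac{2127882}{-3 + i \sqrt{1652633}} = 4517060 - \frac{2127882}{-3 + i \sqrt{1652633}}$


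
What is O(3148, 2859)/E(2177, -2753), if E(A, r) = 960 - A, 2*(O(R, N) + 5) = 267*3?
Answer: -791/2434 ≈ -0.32498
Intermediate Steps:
O(R, N) = 791/2 (O(R, N) = -5 + (267*3)/2 = -5 + (½)*801 = -5 + 801/2 = 791/2)
O(3148, 2859)/E(2177, -2753) = 791/(2*(960 - 1*2177)) = 791/(2*(960 - 2177)) = (791/2)/(-1217) = (791/2)*(-1/1217) = -791/2434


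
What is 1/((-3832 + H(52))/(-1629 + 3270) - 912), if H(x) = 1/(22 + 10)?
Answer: -52512/48013567 ≈ -0.0010937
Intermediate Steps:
H(x) = 1/32
1/((-3832 + H(52))/(-1629 + 3270) - 912) = 1/((-3832 + 1/32)/(-1629 + 3270) - 912) = 1/(-122623/32/1641 - 912) = 1/(-122623/32*1/1641 - 912) = 1/(-122623/52512 - 912) = 1/(-48013567/52512) = -52512/48013567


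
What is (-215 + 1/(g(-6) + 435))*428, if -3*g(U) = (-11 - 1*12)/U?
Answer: -718392436/7807 ≈ -92019.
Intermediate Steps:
g(U) = 23/(3*U) (g(U) = -(-11 - 1*12)/(3*U) = -(-11 - 12)/(3*U) = -(-23)/(3*U) = 23/(3*U))
(-215 + 1/(g(-6) + 435))*428 = (-215 + 1/((23/3)/(-6) + 435))*428 = (-215 + 1/((23/3)*(-1/6) + 435))*428 = (-215 + 1/(-23/18 + 435))*428 = (-215 + 1/(7807/18))*428 = (-215 + 18/7807)*428 = -1678487/7807*428 = -718392436/7807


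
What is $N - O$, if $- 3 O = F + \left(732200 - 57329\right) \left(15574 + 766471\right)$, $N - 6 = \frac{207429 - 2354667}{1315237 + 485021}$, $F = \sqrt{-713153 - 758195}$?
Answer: $\frac{52785513960316180}{300043} + \frac{2 i \sqrt{367837}}{3} \approx 1.7593 \cdot 10^{11} + 404.33 i$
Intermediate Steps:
$F = 2 i \sqrt{367837}$ ($F = \sqrt{-1471348} = 2 i \sqrt{367837} \approx 1213.0 i$)
$N = \frac{1442385}{300043}$ ($N = 6 + \frac{207429 - 2354667}{1315237 + 485021} = 6 - \frac{2147238}{1800258} = 6 - \frac{357873}{300043} = \frac{1442385}{300043} \approx 4.8073$)
$O = -175926497065 - \frac{2 i \sqrt{367837}}{3}$ ($O = - \frac{2 i \sqrt{367837} + \left(732200 - 57329\right) \left(15574 + 766471\right)}{3} = - \frac{2 i \sqrt{367837} + 674871 \cdot 782045}{3} = - \frac{2 i \sqrt{367837} + 527779491195}{3} = - \frac{527779491195 + 2 i \sqrt{367837}}{3} = -175926497065 - \frac{2 i \sqrt{367837}}{3} \approx -1.7593 \cdot 10^{11} - 404.33 i$)
$N - O = \frac{1442385}{300043} - \left(-175926497065 - \frac{2 i \sqrt{367837}}{3}\right) = \frac{1442385}{300043} + \left(175926497065 + \frac{2 i \sqrt{367837}}{3}\right) = \frac{52785513960316180}{300043} + \frac{2 i \sqrt{367837}}{3}$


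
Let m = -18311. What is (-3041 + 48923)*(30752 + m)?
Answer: 570817962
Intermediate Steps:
(-3041 + 48923)*(30752 + m) = (-3041 + 48923)*(30752 - 18311) = 45882*12441 = 570817962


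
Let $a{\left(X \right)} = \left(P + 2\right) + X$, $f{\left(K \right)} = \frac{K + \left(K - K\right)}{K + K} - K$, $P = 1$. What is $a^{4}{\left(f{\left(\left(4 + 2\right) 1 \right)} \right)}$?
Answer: $\frac{625}{16} \approx 39.063$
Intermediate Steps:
$f{\left(K \right)} = \frac{1}{2} - K$ ($f{\left(K \right)} = \frac{K + 0}{2 K} - K = K \frac{1}{2 K} - K = \frac{1}{2} - K$)
$a{\left(X \right)} = 3 + X$ ($a{\left(X \right)} = \left(1 + 2\right) + X = 3 + X$)
$a^{4}{\left(f{\left(\left(4 + 2\right) 1 \right)} \right)} = \left(3 + \left(\frac{1}{2} - \left(4 + 2\right) 1\right)\right)^{4} = \left(3 + \left(\frac{1}{2} - 6 \cdot 1\right)\right)^{4} = \left(3 + \left(\frac{1}{2} - 6\right)\right)^{4} = \left(3 - \frac{11}{2}\right)^{4} = \left(- \frac{5}{2}\right)^{4} = \frac{625}{16}$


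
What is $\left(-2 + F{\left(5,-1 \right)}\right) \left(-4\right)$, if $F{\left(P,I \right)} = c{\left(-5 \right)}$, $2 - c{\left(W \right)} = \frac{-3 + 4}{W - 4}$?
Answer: $- \frac{4}{9} \approx -0.44444$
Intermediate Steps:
$c{\left(W \right)} = 2 - \frac{1}{-4 + W}$ ($c{\left(W \right)} = 2 - \frac{-3 + 4}{W - 4} = 2 - 1 \frac{1}{-4 + W} = 2 - \frac{1}{-4 + W}$)
$F{\left(P,I \right)} = \frac{19}{9}$ ($F{\left(P,I \right)} = \frac{-9 + 2 \left(-5\right)}{-4 - 5} = \frac{-9 - 10}{-9} = \left(- \frac{1}{9}\right) \left(-19\right) = \frac{19}{9}$)
$\left(-2 + F{\left(5,-1 \right)}\right) \left(-4\right) = \left(-2 + \frac{19}{9}\right) \left(-4\right) = \frac{1}{9} \left(-4\right) = - \frac{4}{9}$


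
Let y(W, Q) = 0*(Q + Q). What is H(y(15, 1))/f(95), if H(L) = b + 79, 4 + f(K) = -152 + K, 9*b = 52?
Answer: -763/549 ≈ -1.3898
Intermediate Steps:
b = 52/9 (b = (1/9)*52 = 52/9 ≈ 5.7778)
y(W, Q) = 0 (y(W, Q) = 0*(2*Q) = 0)
f(K) = -156 + K (f(K) = -4 + (-152 + K) = -156 + K)
H(L) = 763/9 (H(L) = 52/9 + 79 = 763/9)
H(y(15, 1))/f(95) = 763/(9*(-156 + 95)) = (763/9)/(-61) = (763/9)*(-1/61) = -763/549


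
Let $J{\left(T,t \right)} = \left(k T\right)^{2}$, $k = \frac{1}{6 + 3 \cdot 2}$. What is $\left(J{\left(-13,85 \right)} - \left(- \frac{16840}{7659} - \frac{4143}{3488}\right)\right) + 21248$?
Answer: $\frac{189251157505}{8904864} \approx 21253.0$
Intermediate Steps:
$k = \frac{1}{12}$ ($k = \frac{1}{6 + 6} = \frac{1}{12} \approx 0.083333$)
$J{\left(T,t \right)} = \frac{T^{2}}{144}$ ($J{\left(T,t \right)} = \left(\frac{T}{12}\right)^{2} = \frac{T^{2}}{144}$)
$\left(J{\left(-13,85 \right)} - \left(- \frac{16840}{7659} - \frac{4143}{3488}\right)\right) + 21248 = \left(\frac{\left(-13\right)^{2}}{144} - \left(- \frac{16840}{7659} - \frac{4143}{3488}\right)\right) + 21248 = \left(\frac{1}{144} \cdot 169 - - \frac{90469157}{26714592}\right) + 21248 = \left(\frac{169}{144} + \left(\frac{4143}{3488} + \frac{16840}{7659}\right)\right) + 21248 = \left(\frac{169}{144} + \frac{90469157}{26714592}\right) + 21248 = \frac{40607233}{8904864} + 21248 = \frac{189251157505}{8904864}$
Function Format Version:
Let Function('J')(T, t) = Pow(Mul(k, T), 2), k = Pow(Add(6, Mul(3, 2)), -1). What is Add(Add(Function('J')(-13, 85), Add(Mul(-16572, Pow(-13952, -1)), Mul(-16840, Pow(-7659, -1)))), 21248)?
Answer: Rational(189251157505, 8904864) ≈ 21253.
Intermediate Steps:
k = Rational(1, 12) (k = Pow(Add(6, 6), -1) = Pow(12, -1) = Rational(1, 12) ≈ 0.083333)
Function('J')(T, t) = Mul(Rational(1, 144), Pow(T, 2)) (Function('J')(T, t) = Pow(Mul(Rational(1, 12), T), 2) = Mul(Rational(1, 144), Pow(T, 2)))
Add(Add(Function('J')(-13, 85), Add(Mul(-16572, Pow(-13952, -1)), Mul(-16840, Pow(-7659, -1)))), 21248) = Add(Add(Mul(Rational(1, 144), Pow(-13, 2)), Add(Mul(-16572, Pow(-13952, -1)), Mul(-16840, Pow(-7659, -1)))), 21248) = Add(Add(Mul(Rational(1, 144), 169), Add(Mul(-16572, Rational(-1, 13952)), Mul(-16840, Rational(-1, 7659)))), 21248) = Add(Add(Rational(169, 144), Add(Rational(4143, 3488), Rational(16840, 7659))), 21248) = Add(Add(Rational(169, 144), Rational(90469157, 26714592)), 21248) = Add(Rational(40607233, 8904864), 21248) = Rational(189251157505, 8904864)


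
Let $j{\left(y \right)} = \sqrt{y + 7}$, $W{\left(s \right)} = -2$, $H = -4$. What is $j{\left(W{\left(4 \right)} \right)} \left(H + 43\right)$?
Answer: $39 \sqrt{5} \approx 87.207$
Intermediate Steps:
$j{\left(y \right)} = \sqrt{7 + y}$
$j{\left(W{\left(4 \right)} \right)} \left(H + 43\right) = \sqrt{7 - 2} \left(-4 + 43\right) = \sqrt{5} \cdot 39 = 39 \sqrt{5}$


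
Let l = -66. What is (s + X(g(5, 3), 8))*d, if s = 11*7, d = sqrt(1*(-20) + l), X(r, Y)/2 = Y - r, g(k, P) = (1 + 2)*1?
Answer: 87*I*sqrt(86) ≈ 806.8*I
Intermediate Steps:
g(k, P) = 3 (g(k, P) = 3*1 = 3)
X(r, Y) = -2*r + 2*Y (X(r, Y) = 2*(Y - r) = -2*r + 2*Y)
d = I*sqrt(86) (d = sqrt(1*(-20) - 66) = sqrt(-20 - 66) = sqrt(-86) = I*sqrt(86) ≈ 9.2736*I)
s = 77
(s + X(g(5, 3), 8))*d = (77 + (-2*3 + 2*8))*(I*sqrt(86)) = (77 + (-6 + 16))*(I*sqrt(86)) = (77 + 10)*(I*sqrt(86)) = 87*(I*sqrt(86)) = 87*I*sqrt(86)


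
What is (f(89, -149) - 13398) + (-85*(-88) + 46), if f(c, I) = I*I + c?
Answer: 16418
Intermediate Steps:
f(c, I) = c + I² (f(c, I) = I² + c = c + I²)
(f(89, -149) - 13398) + (-85*(-88) + 46) = ((89 + (-149)²) - 13398) + (-85*(-88) + 46) = ((89 + 22201) - 13398) + (7480 + 46) = (22290 - 13398) + 7526 = 8892 + 7526 = 16418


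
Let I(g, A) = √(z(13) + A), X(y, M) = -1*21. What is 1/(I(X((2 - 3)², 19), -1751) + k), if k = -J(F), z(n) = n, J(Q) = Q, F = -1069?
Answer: 1069/1144499 - I*√1738/1144499 ≈ 0.00093403 - 3.6426e-5*I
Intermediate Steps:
X(y, M) = -21
I(g, A) = √(13 + A)
k = 1069 (k = -1*(-1069) = 1069)
1/(I(X((2 - 3)², 19), -1751) + k) = 1/(√(13 - 1751) + 1069) = 1/(√(-1738) + 1069) = 1/(I*√1738 + 1069) = 1/(1069 + I*√1738)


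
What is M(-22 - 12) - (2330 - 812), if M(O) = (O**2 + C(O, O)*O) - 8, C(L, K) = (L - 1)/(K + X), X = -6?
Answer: -1599/4 ≈ -399.75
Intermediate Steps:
C(L, K) = (-1 + L)/(-6 + K) (C(L, K) = (L - 1)/(K - 6) = (-1 + L)/(-6 + K))
M(O) = -8 + O**2 + O*(-1 + O)/(-6 + O) (M(O) = (O**2 + ((-1 + O)/(-6 + O))*O) - 8 = (O**2 + O*(-1 + O)/(-6 + O)) - 8 = -8 + O**2 + O*(-1 + O)/(-6 + O))
M(-22 - 12) - (2330 - 812) = ((-22 - 12)*(-1 + (-22 - 12)) + (-8 + (-22 - 12)**2)*(-6 + (-22 - 12)))/(-6 + (-22 - 12)) - (2330 - 812) = (-34*(-1 - 34) + (-8 + (-34)**2)*(-6 - 34))/(-6 - 34) - 1*1518 = (-34*(-35) + (-8 + 1156)*(-40))/(-40) - 1518 = -(1190 + 1148*(-40))/40 - 1518 = -(1190 - 45920)/40 - 1518 = -1/40*(-44730) - 1518 = 4473/4 - 1518 = -1599/4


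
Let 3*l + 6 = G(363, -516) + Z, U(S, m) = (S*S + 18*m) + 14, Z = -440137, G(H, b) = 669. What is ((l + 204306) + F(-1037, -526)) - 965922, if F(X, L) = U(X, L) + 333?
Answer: 474422/3 ≈ 1.5814e+5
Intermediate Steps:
U(S, m) = 14 + S² + 18*m (U(S, m) = (S² + 18*m) + 14 = 14 + S² + 18*m)
l = -439474/3 (l = -2 + (669 - 440137)/3 = -2 + (⅓)*(-439468) = -2 - 439468/3 = -439474/3 ≈ -1.4649e+5)
F(X, L) = 347 + X² + 18*L (F(X, L) = (14 + X² + 18*L) + 333 = 347 + X² + 18*L)
((l + 204306) + F(-1037, -526)) - 965922 = ((-439474/3 + 204306) + (347 + (-1037)² + 18*(-526))) - 965922 = (173444/3 + (347 + 1075369 - 9468)) - 965922 = (173444/3 + 1066248) - 965922 = 3372188/3 - 965922 = 474422/3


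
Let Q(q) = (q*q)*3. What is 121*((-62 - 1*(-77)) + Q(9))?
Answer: 31218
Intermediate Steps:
Q(q) = 3*q² (Q(q) = q²*3 = 3*q²)
121*((-62 - 1*(-77)) + Q(9)) = 121*((-62 - 1*(-77)) + 3*9²) = 121*((-62 + 77) + 3*81) = 121*(15 + 243) = 121*258 = 31218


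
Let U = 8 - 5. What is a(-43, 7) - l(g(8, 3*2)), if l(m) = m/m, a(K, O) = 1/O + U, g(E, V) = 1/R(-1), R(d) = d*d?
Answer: 15/7 ≈ 2.1429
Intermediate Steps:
U = 3
R(d) = d²
g(E, V) = 1 (g(E, V) = 1/((-1)²) = 1/1 = 1)
a(K, O) = 3 + 1/O (a(K, O) = 1/O + 3 = 3 + 1/O)
l(m) = 1
a(-43, 7) - l(g(8, 3*2)) = (3 + 1/7) - 1*1 = (3 + ⅐) - 1 = 22/7 - 1 = 15/7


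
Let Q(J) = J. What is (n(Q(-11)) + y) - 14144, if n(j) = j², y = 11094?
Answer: -2929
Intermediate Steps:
(n(Q(-11)) + y) - 14144 = ((-11)² + 11094) - 14144 = (121 + 11094) - 14144 = 11215 - 14144 = -2929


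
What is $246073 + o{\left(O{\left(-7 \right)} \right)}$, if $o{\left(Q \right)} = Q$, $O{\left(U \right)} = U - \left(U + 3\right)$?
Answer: $246070$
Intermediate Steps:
$O{\left(U \right)} = -3$ ($O{\left(U \right)} = U - \left(3 + U\right) = -3$)
$246073 + o{\left(O{\left(-7 \right)} \right)} = 246073 - 3 = 246070$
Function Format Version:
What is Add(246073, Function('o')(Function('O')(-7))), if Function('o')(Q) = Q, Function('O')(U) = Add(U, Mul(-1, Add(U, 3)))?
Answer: 246070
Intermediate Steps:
Function('O')(U) = -3 (Function('O')(U) = Add(U, Mul(-1, Add(3, U))) = Add(U, Add(-3, Mul(-1, U))) = -3)
Add(246073, Function('o')(Function('O')(-7))) = Add(246073, -3) = 246070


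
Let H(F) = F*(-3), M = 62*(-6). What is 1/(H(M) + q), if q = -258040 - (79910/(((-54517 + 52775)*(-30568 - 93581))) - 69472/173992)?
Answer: -180907812267/46479486592367051 ≈ -3.8922e-6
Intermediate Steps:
M = -372
q = -46681379710857023/180907812267 (q = -258040 - (79910/((-1742*(-124149))) - 69472*1/173992) = -258040 - (79910/216267558 - 668/1673) = -258040 - (79910*(1/216267558) - 668/1673) = -258040 - (39955/108133779 - 668/1673) = -258040 - 1*(-72166519657/180907812267) = -258040 + 72166519657/180907812267 = -46681379710857023/180907812267 ≈ -2.5804e+5)
H(F) = -3*F
1/(H(M) + q) = 1/(-3*(-372) - 46681379710857023/180907812267) = 1/(1116 - 46681379710857023/180907812267) = 1/(-46479486592367051/180907812267) = -180907812267/46479486592367051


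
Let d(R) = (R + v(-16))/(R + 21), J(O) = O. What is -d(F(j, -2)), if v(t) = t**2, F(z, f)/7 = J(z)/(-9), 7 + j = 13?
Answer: -754/49 ≈ -15.388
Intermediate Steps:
j = 6 (j = -7 + 13 = 6)
F(z, f) = -7*z/9 (F(z, f) = 7*(z/(-9)) = 7*(z*(-1/9)) = 7*(-z/9) = -7*z/9)
d(R) = (256 + R)/(21 + R) (d(R) = (R + (-16)**2)/(R + 21) = (R + 256)/(21 + R) = (256 + R)/(21 + R))
-d(F(j, -2)) = -(256 - 7/9*6)/(21 - 7/9*6) = -(256 - 14/3)/(21 - 14/3) = -754/(49/3*3) = -3*754/(49*3) = -1*754/49 = -754/49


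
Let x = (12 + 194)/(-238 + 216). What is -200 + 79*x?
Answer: -10337/11 ≈ -939.73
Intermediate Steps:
x = -103/11 (x = 206/(-22) = 206*(-1/22) = -103/11 ≈ -9.3636)
-200 + 79*x = -200 + 79*(-103/11) = -200 - 8137/11 = -10337/11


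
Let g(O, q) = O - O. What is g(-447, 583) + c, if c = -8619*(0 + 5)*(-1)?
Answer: 43095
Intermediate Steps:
g(O, q) = 0
c = 43095 (c = -43095*(-1) = -8619*(-5) = 43095)
g(-447, 583) + c = 0 + 43095 = 43095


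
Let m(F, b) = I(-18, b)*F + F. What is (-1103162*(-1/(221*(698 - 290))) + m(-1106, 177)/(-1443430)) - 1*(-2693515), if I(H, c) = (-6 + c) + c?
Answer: 87641456620454063/32537799060 ≈ 2.6935e+6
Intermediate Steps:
I(H, c) = -6 + 2*c
m(F, b) = F + F*(-6 + 2*b) (m(F, b) = (-6 + 2*b)*F + F = F*(-6 + 2*b) + F = F + F*(-6 + 2*b))
(-1103162*(-1/(221*(698 - 290))) + m(-1106, 177)/(-1443430)) - 1*(-2693515) = (-1103162*(-1/(221*(698 - 290))) - 1106*(-5 + 2*177)/(-1443430)) - 1*(-2693515) = (-1103162/((-221*408)) - 1106*(-5 + 354)*(-1/1443430)) + 2693515 = (-1103162/(-90168) - 1106*349*(-1/1443430)) + 2693515 = (-1103162*(-1/90168) - 385994*(-1/1443430)) + 2693515 = (551581/45084 + 192997/721715) + 2693515 = 406785358163/32537799060 + 2693515 = 87641456620454063/32537799060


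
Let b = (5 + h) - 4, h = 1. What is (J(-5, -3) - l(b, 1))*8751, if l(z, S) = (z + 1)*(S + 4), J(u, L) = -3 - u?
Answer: -113763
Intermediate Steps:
b = 2 (b = (5 + 1) - 4 = 6 - 4 = 2)
l(z, S) = (1 + z)*(4 + S)
(J(-5, -3) - l(b, 1))*8751 = ((-3 - 1*(-5)) - (4 + 1 + 4*2 + 1*2))*8751 = ((-3 + 5) - (4 + 1 + 8 + 2))*8751 = (2 - 1*15)*8751 = (2 - 15)*8751 = -13*8751 = -113763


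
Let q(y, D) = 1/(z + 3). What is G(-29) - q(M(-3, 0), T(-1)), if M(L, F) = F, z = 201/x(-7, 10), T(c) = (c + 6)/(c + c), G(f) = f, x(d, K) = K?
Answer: -6709/231 ≈ -29.043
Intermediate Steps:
T(c) = (6 + c)/(2*c) (T(c) = (6 + c)/((2*c)) = (6 + c)*(1/(2*c)) = (6 + c)/(2*c))
z = 201/10 ≈ 20.100
q(y, D) = 10/231 (q(y, D) = 1/(201/10 + 3) = 1/(231/10) = 10/231)
G(-29) - q(M(-3, 0), T(-1)) = -29 - 1*10/231 = -29 - 10/231 = -6709/231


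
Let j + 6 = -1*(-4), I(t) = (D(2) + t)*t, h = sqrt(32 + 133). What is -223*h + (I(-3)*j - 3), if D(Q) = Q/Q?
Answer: -15 - 223*sqrt(165) ≈ -2879.5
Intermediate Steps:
h = sqrt(165) ≈ 12.845
D(Q) = 1
I(t) = t*(1 + t) (I(t) = (1 + t)*t = t*(1 + t))
j = -2 (j = -6 - 1*(-4) = -6 + 4 = -2)
-223*h + (I(-3)*j - 3) = -223*sqrt(165) + (-3*(1 - 3)*(-2) - 3) = -223*sqrt(165) + (-3*(-2)*(-2) - 3) = -223*sqrt(165) + (6*(-2) - 3) = -223*sqrt(165) + (-12 - 3) = -223*sqrt(165) - 15 = -15 - 223*sqrt(165)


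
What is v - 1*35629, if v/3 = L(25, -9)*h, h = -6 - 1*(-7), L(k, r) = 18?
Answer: -35575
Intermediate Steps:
h = 1 (h = -6 + 7 = 1)
v = 54 (v = 3*(18*1) = 3*18 = 54)
v - 1*35629 = 54 - 1*35629 = 54 - 35629 = -35575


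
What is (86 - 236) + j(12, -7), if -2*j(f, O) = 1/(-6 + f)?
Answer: -1801/12 ≈ -150.08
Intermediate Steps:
j(f, O) = -1/(2*(-6 + f))
(86 - 236) + j(12, -7) = (86 - 236) - 1/(-12 + 2*12) = -150 - 1/(-12 + 24) = -150 - 1/12 = -1801/12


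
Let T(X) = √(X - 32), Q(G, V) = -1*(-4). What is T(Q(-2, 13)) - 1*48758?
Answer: -48758 + 2*I*√7 ≈ -48758.0 + 5.2915*I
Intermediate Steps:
Q(G, V) = 4
T(X) = √(-32 + X)
T(Q(-2, 13)) - 1*48758 = √(-32 + 4) - 1*48758 = √(-28) - 48758 = 2*I*√7 - 48758 = -48758 + 2*I*√7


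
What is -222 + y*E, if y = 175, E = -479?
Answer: -84047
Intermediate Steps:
-222 + y*E = -222 + 175*(-479) = -222 - 83825 = -84047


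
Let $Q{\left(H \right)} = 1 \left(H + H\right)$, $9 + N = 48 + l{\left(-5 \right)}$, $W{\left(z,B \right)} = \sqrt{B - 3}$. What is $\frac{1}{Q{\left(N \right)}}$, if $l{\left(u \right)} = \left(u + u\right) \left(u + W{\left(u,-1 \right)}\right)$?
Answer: $\frac{89}{16642} + \frac{10 i}{8321} \approx 0.0053479 + 0.0012018 i$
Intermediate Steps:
$W{\left(z,B \right)} = \sqrt{-3 + B}$
$l{\left(u \right)} = 2 u \left(u + 2 i\right)$ ($l{\left(u \right)} = \left(u + u\right) \left(u + \sqrt{-3 - 1}\right) = 2 u \left(u + \sqrt{-4}\right) = 2 u \left(u + 2 i\right)$)
$N = 89 - 20 i$ ($N = -9 + \left(48 + 2 \left(-5\right) \left(-5 + 2 i\right)\right) = -9 + \left(48 + \left(50 - 20 i\right)\right) = -9 + \left(98 - 20 i\right) = 89 - 20 i \approx 89.0 - 20.0 i$)
$Q{\left(H \right)} = 2 H$ ($Q{\left(H \right)} = 1 \cdot 2 H = 2 H$)
$\frac{1}{Q{\left(N \right)}} = \frac{1}{2 \left(89 - 20 i\right)} = \frac{1}{178 - 40 i} = \frac{178 + 40 i}{33284}$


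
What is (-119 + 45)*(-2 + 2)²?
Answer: 0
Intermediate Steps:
(-119 + 45)*(-2 + 2)² = -74*0² = -74*0 = 0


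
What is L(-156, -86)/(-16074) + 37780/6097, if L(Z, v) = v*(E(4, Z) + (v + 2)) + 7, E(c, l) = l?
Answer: 481390961/98003178 ≈ 4.9120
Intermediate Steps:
L(Z, v) = 7 + v*(2 + Z + v) (L(Z, v) = v*(Z + (v + 2)) + 7 = v*(Z + (2 + v)) + 7 = v*(2 + Z + v) + 7 = 7 + v*(2 + Z + v))
L(-156, -86)/(-16074) + 37780/6097 = (7 + (-86)² + 2*(-86) - 156*(-86))/(-16074) + 37780/6097 = (7 + 7396 - 172 + 13416)*(-1/16074) + 37780*(1/6097) = 20647*(-1/16074) + 37780/6097 = -20647/16074 + 37780/6097 = 481390961/98003178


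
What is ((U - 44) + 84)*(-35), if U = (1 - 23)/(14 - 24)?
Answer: -1477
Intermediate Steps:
U = 11/5 (U = -22/(-10) = -22*(-⅒) = 11/5 ≈ 2.2000)
((U - 44) + 84)*(-35) = ((11/5 - 44) + 84)*(-35) = (-209/5 + 84)*(-35) = (211/5)*(-35) = -1477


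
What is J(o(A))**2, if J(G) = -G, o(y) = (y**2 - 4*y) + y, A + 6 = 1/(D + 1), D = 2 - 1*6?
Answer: 283024/81 ≈ 3494.1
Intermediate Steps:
D = -4 (D = 2 - 6 = -4)
A = -19/3 (A = -6 + 1/(-4 + 1) = -6 + 1/(-3) = -6 - 1/3 = -19/3 ≈ -6.3333)
o(y) = y**2 - 3*y
J(o(A))**2 = (-(-19)*(-3 - 19/3)/3)**2 = (-(-19)*(-28)/(3*3))**2 = (-1*532/9)**2 = (-532/9)**2 = 283024/81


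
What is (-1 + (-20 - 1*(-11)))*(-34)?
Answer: 340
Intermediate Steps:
(-1 + (-20 - 1*(-11)))*(-34) = (-1 + (-20 + 11))*(-34) = (-1 - 9)*(-34) = -10*(-34) = 340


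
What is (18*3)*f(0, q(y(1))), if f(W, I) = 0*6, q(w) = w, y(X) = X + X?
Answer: 0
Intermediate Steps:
y(X) = 2*X
f(W, I) = 0
(18*3)*f(0, q(y(1))) = (18*3)*0 = 54*0 = 0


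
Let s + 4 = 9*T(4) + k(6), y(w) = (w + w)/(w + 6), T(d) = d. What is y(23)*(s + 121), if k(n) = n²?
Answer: 8694/29 ≈ 299.79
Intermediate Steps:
y(w) = 2*w/(6 + w) (y(w) = (2*w)/(6 + w) = 2*w/(6 + w))
s = 68 (s = -4 + (9*4 + 6²) = -4 + (36 + 36) = -4 + 72 = 68)
y(23)*(s + 121) = (2*23/(6 + 23))*(68 + 121) = (2*23/29)*189 = (2*23*(1/29))*189 = (46/29)*189 = 8694/29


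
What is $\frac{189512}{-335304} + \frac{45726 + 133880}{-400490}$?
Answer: $- \frac{8507516944}{8392868685} \approx -1.0137$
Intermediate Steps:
$\frac{189512}{-335304} + \frac{45726 + 133880}{-400490} = 189512 \left(- \frac{1}{335304}\right) + 179606 \left(- \frac{1}{400490}\right) = - \frac{23689}{41913} - \frac{89803}{200245} = - \frac{8507516944}{8392868685}$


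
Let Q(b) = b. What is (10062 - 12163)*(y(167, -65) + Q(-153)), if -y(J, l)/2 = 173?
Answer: 1048399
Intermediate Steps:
y(J, l) = -346 (y(J, l) = -2*173 = -346)
(10062 - 12163)*(y(167, -65) + Q(-153)) = (10062 - 12163)*(-346 - 153) = -2101*(-499) = 1048399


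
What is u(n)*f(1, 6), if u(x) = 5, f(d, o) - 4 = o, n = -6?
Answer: 50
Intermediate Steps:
f(d, o) = 4 + o
u(n)*f(1, 6) = 5*(4 + 6) = 5*10 = 50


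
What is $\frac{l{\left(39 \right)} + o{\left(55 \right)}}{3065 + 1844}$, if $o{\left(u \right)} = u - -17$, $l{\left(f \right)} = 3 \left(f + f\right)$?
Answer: $\frac{306}{4909} \approx 0.062334$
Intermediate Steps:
$l{\left(f \right)} = 6 f$ ($l{\left(f \right)} = 3 \cdot 2 f = 6 f$)
$o{\left(u \right)} = 17 + u$ ($o{\left(u \right)} = u + 17 = 17 + u$)
$\frac{l{\left(39 \right)} + o{\left(55 \right)}}{3065 + 1844} = \frac{6 \cdot 39 + \left(17 + 55\right)}{3065 + 1844} = \frac{234 + 72}{4909} = 306 \cdot \frac{1}{4909} = \frac{306}{4909}$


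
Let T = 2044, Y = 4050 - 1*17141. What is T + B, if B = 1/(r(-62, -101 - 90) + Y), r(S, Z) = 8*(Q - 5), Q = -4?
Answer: 26905171/13163 ≈ 2044.0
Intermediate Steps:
Y = -13091 (Y = 4050 - 17141 = -13091)
r(S, Z) = -72 (r(S, Z) = 8*(-4 - 5) = 8*(-9) = -72)
B = -1/13163 (B = 1/(-72 - 13091) = 1/(-13163) = -1/13163 ≈ -7.5971e-5)
T + B = 2044 - 1/13163 = 26905171/13163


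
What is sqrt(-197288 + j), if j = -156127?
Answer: I*sqrt(353415) ≈ 594.49*I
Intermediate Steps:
sqrt(-197288 + j) = sqrt(-197288 - 156127) = sqrt(-353415) = I*sqrt(353415)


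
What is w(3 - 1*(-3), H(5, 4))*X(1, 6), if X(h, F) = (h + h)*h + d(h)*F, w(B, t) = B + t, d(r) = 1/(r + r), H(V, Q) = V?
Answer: 55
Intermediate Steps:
d(r) = 1/(2*r)
X(h, F) = 2*h² + F/(2*h) (X(h, F) = (h + h)*h + (1/(2*h))*F = (2*h)*h + F/(2*h) = 2*h² + F/(2*h))
w(3 - 1*(-3), H(5, 4))*X(1, 6) = ((3 - 1*(-3)) + 5)*((½)*(6 + 4*1³)/1) = ((3 + 3) + 5)*((½)*1*(6 + 4*1)) = (6 + 5)*((½)*1*(6 + 4)) = 11*((½)*1*10) = 11*5 = 55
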